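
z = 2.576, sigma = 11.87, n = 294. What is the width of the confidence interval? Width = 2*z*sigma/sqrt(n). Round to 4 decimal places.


width = 2*z*sigma/sqrt(n)
2*z*sigma = 2 * 2.576 * 11.87 = 61.15424
sqrt(294) ≈ 17.146428
width = 61.15424 / 17.146428 ≈ 3.566588

3.5666


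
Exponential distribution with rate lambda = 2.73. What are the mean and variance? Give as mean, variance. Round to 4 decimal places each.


mean = 1/lam, var = 1/lam^2
mean = 1 / 2.73 = 100/273 ≈ 0.366300
lam^2 = 2.73^2 = 7.4529
var = 1 / 7.4529 ≈ 0.134176

0.3663, 0.1342


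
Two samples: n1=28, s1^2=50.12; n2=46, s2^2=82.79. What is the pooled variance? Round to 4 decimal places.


sp^2 = ((n1-1)*s1^2 + (n2-1)*s2^2)/(n1+n2-2)
(n1-1)*s1^2 = 27 * 50.12 = 1353.24
(n2-1)*s2^2 = 45 * 82.79 = 3725.55
numerator = 1353.24 + 3725.55 = 5078.79
n1+n2-2 = 72
sp^2 = 5078.79 / 72 = 70.53875

70.5388


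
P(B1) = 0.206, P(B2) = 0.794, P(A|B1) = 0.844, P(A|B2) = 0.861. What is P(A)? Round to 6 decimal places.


P(A) = P(A|B1)*P(B1) + P(A|B2)*P(B2)
P(A|B1)*P(B1) = 0.844 * 0.206 = 0.173864
P(A|B2)*P(B2) = 0.861 * 0.794 = 0.683634
P(A) = 0.173864 + 0.683634 = 0.857498

0.857498


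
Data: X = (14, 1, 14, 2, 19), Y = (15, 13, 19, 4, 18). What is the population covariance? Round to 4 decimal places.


Cov = (1/n)*sum((xi-xbar)(yi-ybar))
n = 5, xbar = 50/5 = 10, ybar = 69/5 = 13.8
sum((xi-xbar)(yi-ybar)) = 149
Cov = 149 / 5 = 29.8

29.8000


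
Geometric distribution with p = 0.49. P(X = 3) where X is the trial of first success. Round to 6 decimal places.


P = (1-p)^(k-1) * p
(1-p)^(k-1) = 0.51^2 = 0.2601
P = 0.2601 * 0.49 = 0.127449

0.127449


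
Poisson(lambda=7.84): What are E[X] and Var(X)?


E[X] = Var(X) = lambda = 7.84

7.84, 7.84


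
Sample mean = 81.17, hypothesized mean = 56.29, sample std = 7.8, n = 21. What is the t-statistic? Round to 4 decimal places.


t = (xbar - mu0) / (s/sqrt(n))
xbar - mu0 = 81.17 - 56.29 = 24.88
sqrt(21) ≈ 4.58257569
s/sqrt(n) = 7.8 / 4.58257569 ≈ 1.70209954
t = 24.88 / 1.70209954 ≈ 14.617241

14.6172


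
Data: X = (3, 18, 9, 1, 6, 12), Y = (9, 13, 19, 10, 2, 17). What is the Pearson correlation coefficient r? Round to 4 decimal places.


r = sum((xi-xbar)(yi-ybar)) / sqrt(sum((xi-xbar)^2) * sum((yi-ybar)^2))
n = 6, xbar = 49/6 ≈ 8.166667, ybar = 70/6 = 35/3 ≈ 11.666667
Sxy = sum((xi-xbar)(yi-ybar)) = 259/3 ≈ 86.333333
Sxx = sum((xi-xbar)^2) = 1169/6 ≈ 194.833333
Syy = sum((yi-ybar)^2) = 562/3 ≈ 187.333333
sqrt(Sxx*Syy) ≈ 191.046533
r = Sxy / sqrt(Sxx*Syy) = 86.333333 / 191.046533 ≈ 0.451897

0.4519


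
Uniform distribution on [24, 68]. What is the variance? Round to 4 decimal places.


Var = (b-a)^2 / 12
(b-a)^2 = (68 - 24)^2 = 1936
Var = 1936/12 ≈ 161.333333

161.3333


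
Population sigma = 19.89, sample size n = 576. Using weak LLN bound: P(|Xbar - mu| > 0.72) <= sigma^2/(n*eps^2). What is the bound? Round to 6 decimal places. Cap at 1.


bound = min(1, sigma^2/(n*eps^2))
sigma^2 = 19.89^2 = 395.6121
n*eps^2 = 576 * 0.72^2 = 576 * 0.5184 = 298.5984
sigma^2/(n*eps^2) = 395.6121 / 298.5984 ≈ 1.32489692
this exceeds 1, so the bound is capped at 1

1.000000


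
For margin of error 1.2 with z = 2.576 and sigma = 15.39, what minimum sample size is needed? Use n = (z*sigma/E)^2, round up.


z*sigma/E = 2.576 * 15.39 / 1.2 = 33.0372
(z*sigma/E)^2 ≈ 1091.456584
round up: n = 1092

1092


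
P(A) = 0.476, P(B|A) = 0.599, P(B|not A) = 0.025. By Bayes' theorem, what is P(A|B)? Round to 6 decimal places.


P(A|B) = P(B|A)*P(A) / P(B), P(B) = P(B|A)*P(A) + P(B|not A)*P(not A)
P(B|A)*P(A) = 0.599 * 0.476 = 0.285124
P(B|not A)*P(not A) = 0.025 * 0.524 = 0.0131
P(B) = 0.285124 + 0.0131 = 0.298224
P(A|B) = 0.285124 / 0.298224 ≈ 0.95607329

0.956073


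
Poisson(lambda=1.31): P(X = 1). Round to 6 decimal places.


P = e^(-lam) * lam^k / k!
e^(-1.31) ≈ 0.2698201
lam^k = 1.31^1 = 1.31
k! = 1! = 1
P = 0.2698201 * 1.31 / 1 ≈ 0.353464

0.353464


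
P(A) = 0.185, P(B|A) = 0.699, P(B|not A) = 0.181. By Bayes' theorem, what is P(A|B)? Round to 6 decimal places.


P(A|B) = P(B|A)*P(A) / P(B), P(B) = P(B|A)*P(A) + P(B|not A)*P(not A)
P(B|A)*P(A) = 0.699 * 0.185 = 0.129315
P(B|not A)*P(not A) = 0.181 * 0.815 = 0.147515
P(B) = 0.129315 + 0.147515 = 0.27683
P(A|B) = 0.129315 / 0.27683 ≈ 0.46712784

0.467128


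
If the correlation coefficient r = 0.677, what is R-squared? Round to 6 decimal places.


R^2 = r^2 = (0.677)^2 = 0.458329

0.458329


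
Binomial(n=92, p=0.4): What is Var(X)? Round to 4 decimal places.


Var = n*p*(1-p) = 92 * 0.4 * 0.6 = 22.08

22.0800


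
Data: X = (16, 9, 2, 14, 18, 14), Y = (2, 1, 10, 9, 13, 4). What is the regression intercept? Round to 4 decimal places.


a = ybar - b*xbar, where b = sum((xi-xbar)(yi-ybar)) / sum((xi-xbar)^2)
n = 6, xbar = 73/6 ≈ 12.166667, ybar = 39/6 = 6.5
Sxy = sum((xi-xbar)(yi-ybar)) = 2.5
Sxx = sum((xi-xbar)^2) = 1013/6 ≈ 168.833333
b = Sxy / Sxx = 15/1013 ≈ 0.014808
a = 6.5 - 0.014808 * 12.166667 = 6402/1013 ≈ 6.319842

6.3198


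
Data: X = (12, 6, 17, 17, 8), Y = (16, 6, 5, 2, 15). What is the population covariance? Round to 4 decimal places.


Cov = (1/n)*sum((xi-xbar)(yi-ybar))
n = 5, xbar = 60/5 = 12, ybar = 44/5 = 8.8
sum((xi-xbar)(yi-ybar)) = -61
Cov = -61 / 5 = -12.2

-12.2000


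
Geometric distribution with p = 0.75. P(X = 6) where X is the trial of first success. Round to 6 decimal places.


P = (1-p)^(k-1) * p
(1-p)^(k-1) = 0.25^5 = 0.0009765625
P = 0.0009765625 * 0.75 = 3/4096 ≈ 0.0007324219

0.000732


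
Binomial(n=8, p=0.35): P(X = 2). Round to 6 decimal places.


P = C(n,k) * p^k * (1-p)^(n-k)
C(8,2) = 28
p^k = 0.35^2 = 0.1225
(1-p)^(n-k) = 0.65^6 ≈ 0.07541889
P = 28 * 0.1225 * 0.07541889 ≈ 0.258687

0.258687


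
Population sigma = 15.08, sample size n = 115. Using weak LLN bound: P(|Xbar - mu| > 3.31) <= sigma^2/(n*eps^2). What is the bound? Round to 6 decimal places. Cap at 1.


bound = min(1, sigma^2/(n*eps^2))
sigma^2 = 15.08^2 = 227.4064
n*eps^2 = 115 * 3.31^2 = 115 * 10.9561 = 1259.9515
sigma^2/(n*eps^2) = 227.4064 / 1259.9515 ≈ 0.18048822

0.180488


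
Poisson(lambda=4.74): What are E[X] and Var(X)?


E[X] = Var(X) = lambda = 4.74

4.74, 4.74


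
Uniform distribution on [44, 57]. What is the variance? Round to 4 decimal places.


Var = (b-a)^2 / 12
(b-a)^2 = (57 - 44)^2 = 169
Var = 169/12 ≈ 14.083333

14.0833


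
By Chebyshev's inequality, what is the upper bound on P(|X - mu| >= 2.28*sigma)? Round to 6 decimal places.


P <= 1/k^2
k^2 = 2.28^2 = 5.1984
1/k^2 = 1 / 5.1984 = 625/3249 ≈ 0.19236688

0.192367


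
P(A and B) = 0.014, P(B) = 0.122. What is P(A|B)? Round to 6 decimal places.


P(A|B) = P(A and B) / P(B) = 0.014 / 0.122 = 7/61 ≈ 0.11475410

0.114754


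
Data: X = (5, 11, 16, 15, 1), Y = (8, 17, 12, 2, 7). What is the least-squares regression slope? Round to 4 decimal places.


b = sum((xi-xbar)(yi-ybar)) / sum((xi-xbar)^2)
n = 5, xbar = 48/5 = 9.6, ybar = 46/5 = 9.2
Sxy = sum((xi-xbar)(yi-ybar)) = 14.4
Sxx = sum((xi-xbar)^2) = 167.2
b = Sxy / Sxx = 18/209 ≈ 0.086124

0.0861


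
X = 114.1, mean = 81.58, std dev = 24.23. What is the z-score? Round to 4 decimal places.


z = (X - mu) / sigma
X - mu = 114.1 - 81.58 = 32.52
z = 32.52 / 24.23 = 3252/2423 ≈ 1.342138

1.3421


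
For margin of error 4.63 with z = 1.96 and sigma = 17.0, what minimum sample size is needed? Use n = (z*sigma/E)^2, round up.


z*sigma/E = 1.96 * 17.0 / 4.63 = 3332/463 ≈ 7.196544
(z*sigma/E)^2 ≈ 51.790250
round up: n = 52

52


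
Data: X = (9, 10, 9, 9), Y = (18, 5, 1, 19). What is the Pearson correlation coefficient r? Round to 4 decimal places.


r = sum((xi-xbar)(yi-ybar)) / sqrt(sum((xi-xbar)^2) * sum((yi-ybar)^2))
n = 4, xbar = 37/4 = 9.25, ybar = 43/4 = 10.75
Sxy = sum((xi-xbar)(yi-ybar)) = -5.75
Sxx = sum((xi-xbar)^2) = 0.75
Syy = sum((yi-ybar)^2) = 248.75
sqrt(Sxx*Syy) ≈ 13.658788
r = Sxy / sqrt(Sxx*Syy) = -5.75 / 13.658788 ≈ -0.420974

-0.4210


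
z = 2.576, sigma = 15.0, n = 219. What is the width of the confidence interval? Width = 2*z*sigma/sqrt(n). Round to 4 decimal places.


width = 2*z*sigma/sqrt(n)
2*z*sigma = 2 * 2.576 * 15.0 = 77.28
sqrt(219) ≈ 14.798649
width = 77.28 / 14.798649 ≈ 5.222098

5.2221


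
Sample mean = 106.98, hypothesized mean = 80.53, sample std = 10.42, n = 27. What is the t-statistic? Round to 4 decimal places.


t = (xbar - mu0) / (s/sqrt(n))
xbar - mu0 = 106.98 - 80.53 = 26.45
sqrt(27) ≈ 5.19615242
s/sqrt(n) = 10.42 / 5.19615242 ≈ 2.00532993
t = 26.45 / 2.00532993 ≈ 13.189849

13.1898


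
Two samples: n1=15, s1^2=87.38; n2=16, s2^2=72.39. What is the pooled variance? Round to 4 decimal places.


sp^2 = ((n1-1)*s1^2 + (n2-1)*s2^2)/(n1+n2-2)
(n1-1)*s1^2 = 14 * 87.38 = 1223.32
(n2-1)*s2^2 = 15 * 72.39 = 1085.85
numerator = 1223.32 + 1085.85 = 2309.17
n1+n2-2 = 29
sp^2 = 2309.17 / 29 = 230917/2900 ≈ 79.626552

79.6266


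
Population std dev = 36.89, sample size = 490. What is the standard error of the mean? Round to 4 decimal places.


SE = sigma / sqrt(n)
sqrt(490) ≈ 22.135944
SE = 36.89 / 22.135944 ≈ 1.666520

1.6665


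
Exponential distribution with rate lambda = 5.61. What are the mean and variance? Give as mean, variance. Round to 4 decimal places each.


mean = 1/lam, var = 1/lam^2
mean = 1 / 5.61 = 100/561 ≈ 0.178253
lam^2 = 5.61^2 = 31.4721
var = 1 / 31.4721 ≈ 0.031774

0.1783, 0.0318


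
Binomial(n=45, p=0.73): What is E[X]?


E[X] = n*p = 45 * 0.73 = 32.85

32.85


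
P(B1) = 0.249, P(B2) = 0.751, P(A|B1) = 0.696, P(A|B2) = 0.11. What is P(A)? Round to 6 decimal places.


P(A) = P(A|B1)*P(B1) + P(A|B2)*P(B2)
P(A|B1)*P(B1) = 0.696 * 0.249 = 0.173304
P(A|B2)*P(B2) = 0.11 * 0.751 = 0.08261
P(A) = 0.173304 + 0.08261 = 0.255914

0.255914


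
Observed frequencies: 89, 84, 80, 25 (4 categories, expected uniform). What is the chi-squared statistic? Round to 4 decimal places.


chi2 = sum((O-E)^2/E), E = total/4
total = 278, E = 278/4 = 69.5
(89 - 69.5)^2 / 69.5 = 380.25 / 69.5 = 1521/278 ≈ 5.471223
(84 - 69.5)^2 / 69.5 = 210.25 / 69.5 = 841/278 ≈ 3.025180
(80 - 69.5)^2 / 69.5 = 110.25 / 69.5 = 441/278 ≈ 1.586331
(25 - 69.5)^2 / 69.5 = 1980.25 / 69.5 = 7921/278 ≈ 28.492806
chi2 = 5362/139 ≈ 38.575540

38.5755


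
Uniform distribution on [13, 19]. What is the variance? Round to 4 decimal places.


Var = (b-a)^2 / 12
(b-a)^2 = (19 - 13)^2 = 36
Var = 36/12 = 3

3.0000


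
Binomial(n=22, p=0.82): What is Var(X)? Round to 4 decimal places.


Var = n*p*(1-p) = 22 * 0.82 * 0.18 = 3.2472

3.2472


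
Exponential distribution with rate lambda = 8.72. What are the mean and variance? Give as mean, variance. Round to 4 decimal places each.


mean = 1/lam, var = 1/lam^2
mean = 1 / 8.72 = 25/218 ≈ 0.114679
lam^2 = 8.72^2 = 76.0384
var = 1 / 76.0384 ≈ 0.013151

0.1147, 0.0132


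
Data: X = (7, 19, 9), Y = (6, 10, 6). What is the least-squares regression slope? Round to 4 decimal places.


b = sum((xi-xbar)(yi-ybar)) / sum((xi-xbar)^2)
n = 3, xbar = 35/3 ≈ 11.666667, ybar = 22/3 ≈ 7.333333
Sxy = sum((xi-xbar)(yi-ybar)) = 88/3 ≈ 29.333333
Sxx = sum((xi-xbar)^2) = 248/3 ≈ 82.666667
b = Sxy / Sxx = 11/31 ≈ 0.354839

0.3548


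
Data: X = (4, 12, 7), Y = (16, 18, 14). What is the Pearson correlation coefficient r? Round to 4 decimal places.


r = sum((xi-xbar)(yi-ybar)) / sqrt(sum((xi-xbar)^2) * sum((yi-ybar)^2))
n = 3, xbar = 23/3 ≈ 7.666667, ybar = 48/3 = 16
Sxy = sum((xi-xbar)(yi-ybar)) = 10
Sxx = sum((xi-xbar)^2) = 98/3 ≈ 32.666667
Syy = sum((yi-ybar)^2) = 8
sqrt(Sxx*Syy) ≈ 16.165808
r = Sxy / sqrt(Sxx*Syy) = 10 / 16.165808 ≈ 0.618590

0.6186


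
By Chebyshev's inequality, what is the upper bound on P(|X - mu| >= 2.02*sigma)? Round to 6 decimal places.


P <= 1/k^2
k^2 = 2.02^2 = 4.0804
1/k^2 = 1 / 4.0804 ≈ 0.24507401

0.245074


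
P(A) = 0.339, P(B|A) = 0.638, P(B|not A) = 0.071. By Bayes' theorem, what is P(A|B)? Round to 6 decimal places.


P(A|B) = P(B|A)*P(A) / P(B), P(B) = P(B|A)*P(A) + P(B|not A)*P(not A)
P(B|A)*P(A) = 0.638 * 0.339 = 0.216282
P(B|not A)*P(not A) = 0.071 * 0.661 = 0.046931
P(B) = 0.216282 + 0.046931 = 0.263213
P(A|B) = 0.216282 / 0.263213 ≈ 0.82169954

0.821700


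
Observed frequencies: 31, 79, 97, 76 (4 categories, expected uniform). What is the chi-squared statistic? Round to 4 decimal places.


chi2 = sum((O-E)^2/E), E = total/4
total = 283, E = 283/4 = 70.75
(31 - 70.75)^2 / 70.75 = 1580.0625 / 70.75 = 25281/1132 ≈ 22.333039
(79 - 70.75)^2 / 70.75 = 68.0625 / 70.75 = 1089/1132 ≈ 0.962014
(97 - 70.75)^2 / 70.75 = 689.0625 / 70.75 = 11025/1132 ≈ 9.739399
(76 - 70.75)^2 / 70.75 = 27.5625 / 70.75 = 441/1132 ≈ 0.389576
chi2 = 9459/283 ≈ 33.424028

33.4240


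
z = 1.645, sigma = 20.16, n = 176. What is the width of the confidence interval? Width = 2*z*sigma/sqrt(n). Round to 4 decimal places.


width = 2*z*sigma/sqrt(n)
2*z*sigma = 2 * 1.645 * 20.16 = 66.3264
sqrt(176) ≈ 13.266499
width = 66.3264 / 13.266499 ≈ 4.999541

4.9995


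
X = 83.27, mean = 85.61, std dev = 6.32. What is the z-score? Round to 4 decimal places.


z = (X - mu) / sigma
X - mu = 83.27 - 85.61 = -2.34
z = -2.34 / 6.32 = -117/316 ≈ -0.370253

-0.3703


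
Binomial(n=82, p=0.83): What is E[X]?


E[X] = n*p = 82 * 0.83 = 68.06

68.06


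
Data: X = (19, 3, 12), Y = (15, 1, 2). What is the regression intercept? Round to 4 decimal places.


a = ybar - b*xbar, where b = sum((xi-xbar)(yi-ybar)) / sum((xi-xbar)^2)
n = 3, xbar = 34/3 ≈ 11.333333, ybar = 18/3 = 6
Sxy = sum((xi-xbar)(yi-ybar)) = 108
Sxx = sum((xi-xbar)^2) = 386/3 ≈ 128.666667
b = Sxy / Sxx = 162/193 ≈ 0.839378
a = 6 - 0.839378 * 11.333333 = -678/193 ≈ -3.512953

-3.5130


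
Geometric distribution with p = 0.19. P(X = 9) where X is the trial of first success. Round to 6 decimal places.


P = (1-p)^(k-1) * p
(1-p)^(k-1) = 0.81^8 ≈ 0.1853020
P = 0.1853020 * 0.19 ≈ 0.03520738

0.035207


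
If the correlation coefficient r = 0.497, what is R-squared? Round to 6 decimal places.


R^2 = r^2 = (0.497)^2 = 0.247009

0.247009


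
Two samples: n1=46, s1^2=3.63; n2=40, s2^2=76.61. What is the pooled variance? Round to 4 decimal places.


sp^2 = ((n1-1)*s1^2 + (n2-1)*s2^2)/(n1+n2-2)
(n1-1)*s1^2 = 45 * 3.63 = 163.35
(n2-1)*s2^2 = 39 * 76.61 = 2987.79
numerator = 163.35 + 2987.79 = 3151.14
n1+n2-2 = 84
sp^2 = 3151.14 / 84 = 52519/1400 ≈ 37.513571

37.5136


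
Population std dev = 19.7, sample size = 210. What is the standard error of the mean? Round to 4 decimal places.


SE = sigma / sqrt(n)
sqrt(210) ≈ 14.491377
SE = 19.7 / 14.491377 ≈ 1.359429

1.3594


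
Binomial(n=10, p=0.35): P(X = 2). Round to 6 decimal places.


P = C(n,k) * p^k * (1-p)^(n-k)
C(10,2) = 45
p^k = 0.35^2 = 0.1225
(1-p)^(n-k) = 0.65^8 ≈ 0.03186448
P = 45 * 0.1225 * 0.03186448 ≈ 0.175653

0.175653


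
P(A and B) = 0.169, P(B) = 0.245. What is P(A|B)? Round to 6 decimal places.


P(A|B) = P(A and B) / P(B) = 0.169 / 0.245 = 169/245 ≈ 0.68979592

0.689796


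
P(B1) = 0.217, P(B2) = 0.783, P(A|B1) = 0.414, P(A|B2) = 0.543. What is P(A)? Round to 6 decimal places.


P(A) = P(A|B1)*P(B1) + P(A|B2)*P(B2)
P(A|B1)*P(B1) = 0.414 * 0.217 = 0.089838
P(A|B2)*P(B2) = 0.543 * 0.783 = 0.425169
P(A) = 0.089838 + 0.425169 = 0.515007

0.515007


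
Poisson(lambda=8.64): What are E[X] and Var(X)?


E[X] = Var(X) = lambda = 8.64

8.64, 8.64


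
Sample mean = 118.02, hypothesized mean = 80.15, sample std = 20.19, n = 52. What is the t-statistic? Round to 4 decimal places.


t = (xbar - mu0) / (s/sqrt(n))
xbar - mu0 = 118.02 - 80.15 = 37.87
sqrt(52) ≈ 7.21110255
s/sqrt(n) = 20.19 / 7.21110255 ≈ 2.79984924
t = 37.87 / 2.79984924 ≈ 13.525728

13.5257


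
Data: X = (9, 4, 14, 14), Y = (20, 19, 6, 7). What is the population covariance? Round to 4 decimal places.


Cov = (1/n)*sum((xi-xbar)(yi-ybar))
n = 4, xbar = 41/4 = 10.25, ybar = 52/4 = 13
sum((xi-xbar)(yi-ybar)) = -95
Cov = -95 / 4 = -23.75

-23.7500


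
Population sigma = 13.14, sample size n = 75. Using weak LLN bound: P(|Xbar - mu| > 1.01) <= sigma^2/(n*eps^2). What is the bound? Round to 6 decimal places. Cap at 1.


bound = min(1, sigma^2/(n*eps^2))
sigma^2 = 13.14^2 = 172.6596
n*eps^2 = 75 * 1.01^2 = 75 * 1.0201 = 76.5075
sigma^2/(n*eps^2) = 172.6596 / 76.5075 ≈ 2.25676698
this exceeds 1, so the bound is capped at 1

1.000000


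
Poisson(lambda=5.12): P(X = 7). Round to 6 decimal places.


P = e^(-lam) * lam^k / k!
e^(-5.12) ≈ 0.005976023
lam^k = 5.12^7 ≈ 92233.720369
k! = 7! = 5040
P = 0.005976023 * 92233.720369 / 5040 ≈ 0.109363

0.109363


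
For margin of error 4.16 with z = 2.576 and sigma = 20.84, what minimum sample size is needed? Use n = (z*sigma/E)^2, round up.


z*sigma/E = 2.576 * 20.84 / 4.16 = 83881/6500 ≈ 12.904769
(z*sigma/E)^2 ≈ 166.533069
round up: n = 167

167


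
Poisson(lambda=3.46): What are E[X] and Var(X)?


E[X] = Var(X) = lambda = 3.46

3.46, 3.46


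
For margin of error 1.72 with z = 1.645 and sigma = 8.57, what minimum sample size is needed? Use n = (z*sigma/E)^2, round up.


z*sigma/E = 1.645 * 8.57 / 1.72 ≈ 8.196308
(z*sigma/E)^2 ≈ 67.179467
round up: n = 68

68


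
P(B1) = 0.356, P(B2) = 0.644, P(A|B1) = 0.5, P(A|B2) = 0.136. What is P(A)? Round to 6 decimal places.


P(A) = P(A|B1)*P(B1) + P(A|B2)*P(B2)
P(A|B1)*P(B1) = 0.5 * 0.356 = 0.178
P(A|B2)*P(B2) = 0.136 * 0.644 = 0.087584
P(A) = 0.178 + 0.087584 = 0.265584

0.265584


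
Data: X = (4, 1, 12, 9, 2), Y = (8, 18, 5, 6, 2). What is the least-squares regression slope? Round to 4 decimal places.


b = sum((xi-xbar)(yi-ybar)) / sum((xi-xbar)^2)
n = 5, xbar = 28/5 = 5.6, ybar = 39/5 = 7.8
Sxy = sum((xi-xbar)(yi-ybar)) = -50.4
Sxx = sum((xi-xbar)^2) = 89.2
b = Sxy / Sxx = -126/223 ≈ -0.565022

-0.5650


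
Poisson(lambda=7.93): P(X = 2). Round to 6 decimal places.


P = e^(-lam) * lam^k / k!
e^(-7.93) ≈ 0.0003597864
lam^k = 7.93^2 = 62.8849
k! = 2! = 2
P = 0.0003597864 * 62.8849 / 2 ≈ 0.011313

0.011313


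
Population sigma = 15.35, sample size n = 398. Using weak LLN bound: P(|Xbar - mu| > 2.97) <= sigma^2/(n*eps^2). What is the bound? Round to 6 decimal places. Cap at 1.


bound = min(1, sigma^2/(n*eps^2))
sigma^2 = 15.35^2 = 235.6225
n*eps^2 = 398 * 2.97^2 = 398 * 8.8209 = 3510.7182
sigma^2/(n*eps^2) = 235.6225 / 3510.7182 ≈ 0.06711518

0.067115


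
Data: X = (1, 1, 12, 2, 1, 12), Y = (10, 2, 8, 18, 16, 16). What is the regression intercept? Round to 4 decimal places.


a = ybar - b*xbar, where b = sum((xi-xbar)(yi-ybar)) / sum((xi-xbar)^2)
n = 6, xbar = 29/6 ≈ 4.833333, ybar = 70/6 = 35/3 ≈ 11.666667
Sxy = sum((xi-xbar)(yi-ybar)) = 41/3 ≈ 13.666667
Sxx = sum((xi-xbar)^2) = 929/6 ≈ 154.833333
b = Sxy / Sxx = 82/929 ≈ 0.088267
a = 11.666667 - 0.088267 * 4.833333 = 10442/929 ≈ 11.240043

11.2400


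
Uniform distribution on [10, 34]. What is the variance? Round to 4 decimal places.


Var = (b-a)^2 / 12
(b-a)^2 = (34 - 10)^2 = 576
Var = 576/12 = 48

48.0000


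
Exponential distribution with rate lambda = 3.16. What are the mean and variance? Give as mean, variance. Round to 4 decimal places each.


mean = 1/lam, var = 1/lam^2
mean = 1 / 3.16 = 25/79 ≈ 0.316456
lam^2 = 3.16^2 = 9.9856
var = 1 / 9.9856 = 625/6241 ≈ 0.100144

0.3165, 0.1001


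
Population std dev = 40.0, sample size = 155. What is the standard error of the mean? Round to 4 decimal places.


SE = sigma / sqrt(n)
sqrt(155) ≈ 12.449900
SE = 40.0 / 12.449900 ≈ 3.212877

3.2129


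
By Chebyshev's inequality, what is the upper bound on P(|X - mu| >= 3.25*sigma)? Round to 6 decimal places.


P <= 1/k^2
k^2 = 3.25^2 = 10.5625
1/k^2 = 1 / 10.5625 = 16/169 ≈ 0.09467456

0.094675


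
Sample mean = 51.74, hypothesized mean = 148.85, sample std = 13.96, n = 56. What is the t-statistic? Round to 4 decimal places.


t = (xbar - mu0) / (s/sqrt(n))
xbar - mu0 = 51.74 - 148.85 = -97.11
sqrt(56) ≈ 7.48331477
s/sqrt(n) = 13.96 / 7.48331477 ≈ 1.86548347
t = -97.11 / 1.86548347 ≈ -52.056210

-52.0562


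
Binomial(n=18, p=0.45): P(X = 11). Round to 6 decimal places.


P = C(n,k) * p^k * (1-p)^(n-k)
C(18,11) = 31824
p^k = 0.45^11 ≈ 0.0001532278
(1-p)^(n-k) = 0.55^7 ≈ 0.01522435
P = 31824 * 0.0001532278 * 0.01522435 ≈ 0.074239

0.074239


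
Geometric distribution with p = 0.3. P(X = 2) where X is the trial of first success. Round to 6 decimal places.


P = (1-p)^(k-1) * p
(1-p)^(k-1) = 0.7^1 = 0.7
P = 0.7 * 0.3 = 0.21

0.210000


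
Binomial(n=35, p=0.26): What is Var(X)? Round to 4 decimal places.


Var = n*p*(1-p) = 35 * 0.26 * 0.74 = 6.734

6.7340


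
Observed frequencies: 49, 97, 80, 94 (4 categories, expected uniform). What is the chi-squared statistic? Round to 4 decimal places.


chi2 = sum((O-E)^2/E), E = total/4
total = 320, E = 320/4 = 80
(49 - 80)^2 / 80 = 961 / 80 = 12.0125
(97 - 80)^2 / 80 = 289 / 80 = 3.6125
(80 - 80)^2 / 80 = 0 / 80 = 0
(94 - 80)^2 / 80 = 196 / 80 = 2.45
chi2 = 18.075

18.0750


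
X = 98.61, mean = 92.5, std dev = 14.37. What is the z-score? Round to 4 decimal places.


z = (X - mu) / sigma
X - mu = 98.61 - 92.5 = 6.11
z = 6.11 / 14.37 = 611/1437 ≈ 0.425191

0.4252


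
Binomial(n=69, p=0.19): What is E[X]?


E[X] = n*p = 69 * 0.19 = 13.11

13.11


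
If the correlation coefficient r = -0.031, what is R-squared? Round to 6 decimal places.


R^2 = r^2 = (-0.031)^2 = 0.000961

0.000961


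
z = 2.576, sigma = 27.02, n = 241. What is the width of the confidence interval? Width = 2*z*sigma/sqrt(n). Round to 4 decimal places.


width = 2*z*sigma/sqrt(n)
2*z*sigma = 2 * 2.576 * 27.02 = 139.20704
sqrt(241) ≈ 15.524175
width = 139.20704 / 15.524175 ≈ 8.967114

8.9671


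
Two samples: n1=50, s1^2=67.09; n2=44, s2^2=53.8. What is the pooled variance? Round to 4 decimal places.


sp^2 = ((n1-1)*s1^2 + (n2-1)*s2^2)/(n1+n2-2)
(n1-1)*s1^2 = 49 * 67.09 = 3287.41
(n2-1)*s2^2 = 43 * 53.8 = 2313.4
numerator = 3287.41 + 2313.4 = 5600.81
n1+n2-2 = 92
sp^2 = 5600.81 / 92 = 560081/9200 ≈ 60.878370

60.8784


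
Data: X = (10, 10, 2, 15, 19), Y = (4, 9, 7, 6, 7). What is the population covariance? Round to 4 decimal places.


Cov = (1/n)*sum((xi-xbar)(yi-ybar))
n = 5, xbar = 56/5 = 11.2, ybar = 33/5 = 6.6
sum((xi-xbar)(yi-ybar)) = -2.6
Cov = -2.6 / 5 = -0.52

-0.5200


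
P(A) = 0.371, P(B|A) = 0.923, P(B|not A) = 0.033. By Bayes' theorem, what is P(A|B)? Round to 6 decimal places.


P(A|B) = P(B|A)*P(A) / P(B), P(B) = P(B|A)*P(A) + P(B|not A)*P(not A)
P(B|A)*P(A) = 0.923 * 0.371 = 0.342433
P(B|not A)*P(not A) = 0.033 * 0.629 = 0.020757
P(B) = 0.342433 + 0.020757 = 0.36319
P(A|B) = 0.342433 / 0.36319 ≈ 0.94284810

0.942848


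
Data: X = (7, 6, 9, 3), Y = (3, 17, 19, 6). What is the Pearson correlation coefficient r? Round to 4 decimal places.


r = sum((xi-xbar)(yi-ybar)) / sqrt(sum((xi-xbar)^2) * sum((yi-ybar)^2))
n = 4, xbar = 25/4 = 6.25, ybar = 45/4 = 11.25
Sxy = sum((xi-xbar)(yi-ybar)) = 30.75
Sxx = sum((xi-xbar)^2) = 18.75
Syy = sum((yi-ybar)^2) = 188.75
sqrt(Sxx*Syy) ≈ 59.490020
r = Sxy / sqrt(Sxx*Syy) = 30.75 / 59.490020 ≈ 0.516893

0.5169


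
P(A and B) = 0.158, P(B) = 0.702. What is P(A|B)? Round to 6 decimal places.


P(A|B) = P(A and B) / P(B) = 0.158 / 0.702 = 79/351 ≈ 0.22507123

0.225071


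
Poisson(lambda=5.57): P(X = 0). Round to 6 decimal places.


P = e^(-lam) * lam^k / k!
e^(-5.57) ≈ 0.003810480
lam^k = 5.57^0 = 1
k! = 0! = 1
P = 0.003810480 * 1 / 1 ≈ 0.003810

0.003810


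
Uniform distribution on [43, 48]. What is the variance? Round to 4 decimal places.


Var = (b-a)^2 / 12
(b-a)^2 = (48 - 43)^2 = 25
Var = 25/12 ≈ 2.083333

2.0833


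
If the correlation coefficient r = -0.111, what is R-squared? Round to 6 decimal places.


R^2 = r^2 = (-0.111)^2 = 0.012321

0.012321


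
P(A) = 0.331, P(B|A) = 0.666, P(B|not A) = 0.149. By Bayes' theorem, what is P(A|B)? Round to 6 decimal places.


P(A|B) = P(B|A)*P(A) / P(B), P(B) = P(B|A)*P(A) + P(B|not A)*P(not A)
P(B|A)*P(A) = 0.666 * 0.331 = 0.220446
P(B|not A)*P(not A) = 0.149 * 0.669 = 0.099681
P(B) = 0.220446 + 0.099681 = 0.320127
P(A|B) = 0.220446 / 0.320127 ≈ 0.68862045

0.688620


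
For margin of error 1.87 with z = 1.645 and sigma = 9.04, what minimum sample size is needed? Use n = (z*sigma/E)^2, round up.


z*sigma/E = 1.645 * 9.04 / 1.87 = 37177/4675 ≈ 7.952299
(z*sigma/E)^2 ≈ 63.239067
round up: n = 64

64


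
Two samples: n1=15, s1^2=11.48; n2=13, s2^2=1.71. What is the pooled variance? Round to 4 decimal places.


sp^2 = ((n1-1)*s1^2 + (n2-1)*s2^2)/(n1+n2-2)
(n1-1)*s1^2 = 14 * 11.48 = 160.72
(n2-1)*s2^2 = 12 * 1.71 = 20.52
numerator = 160.72 + 20.52 = 181.24
n1+n2-2 = 26
sp^2 = 181.24 / 26 = 4531/650 ≈ 6.970769

6.9708


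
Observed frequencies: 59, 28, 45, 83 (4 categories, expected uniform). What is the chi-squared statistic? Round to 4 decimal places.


chi2 = sum((O-E)^2/E), E = total/4
total = 215, E = 215/4 = 53.75
(59 - 53.75)^2 / 53.75 = 27.5625 / 53.75 = 441/860 ≈ 0.512791
(28 - 53.75)^2 / 53.75 = 663.0625 / 53.75 = 10609/860 ≈ 12.336047
(45 - 53.75)^2 / 53.75 = 76.5625 / 53.75 = 245/172 ≈ 1.424419
(83 - 53.75)^2 / 53.75 = 855.5625 / 53.75 = 13689/860 ≈ 15.917442
chi2 = 6491/215 ≈ 30.190698

30.1907


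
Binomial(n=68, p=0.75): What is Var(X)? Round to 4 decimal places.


Var = n*p*(1-p) = 68 * 0.75 * 0.25 = 12.75

12.7500


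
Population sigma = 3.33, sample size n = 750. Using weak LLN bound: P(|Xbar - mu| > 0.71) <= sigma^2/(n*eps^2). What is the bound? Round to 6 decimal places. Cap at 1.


bound = min(1, sigma^2/(n*eps^2))
sigma^2 = 3.33^2 = 11.0889
n*eps^2 = 750 * 0.71^2 = 750 * 0.5041 = 378.075
sigma^2/(n*eps^2) = 11.0889 / 378.075 ≈ 0.02932989

0.029330


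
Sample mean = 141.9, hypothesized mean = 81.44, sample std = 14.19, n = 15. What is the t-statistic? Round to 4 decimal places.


t = (xbar - mu0) / (s/sqrt(n))
xbar - mu0 = 141.9 - 81.44 = 60.46
sqrt(15) ≈ 3.87298335
s/sqrt(n) = 14.19 / 3.87298335 ≈ 3.66384225
t = 60.46 / 3.66384225 ≈ 16.501802

16.5018


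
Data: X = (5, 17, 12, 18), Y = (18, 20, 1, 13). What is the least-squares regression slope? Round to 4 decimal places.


b = sum((xi-xbar)(yi-ybar)) / sum((xi-xbar)^2)
n = 4, xbar = 52/4 = 13, ybar = 52/4 = 13
Sxy = sum((xi-xbar)(yi-ybar)) = 0
Sxx = sum((xi-xbar)^2) = 106
b = Sxy / Sxx = 0

0.0000


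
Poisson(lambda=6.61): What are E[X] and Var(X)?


E[X] = Var(X) = lambda = 6.61

6.61, 6.61


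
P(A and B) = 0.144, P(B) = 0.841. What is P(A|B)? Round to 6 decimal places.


P(A|B) = P(A and B) / P(B) = 0.144 / 0.841 = 144/841 ≈ 0.17122473

0.171225


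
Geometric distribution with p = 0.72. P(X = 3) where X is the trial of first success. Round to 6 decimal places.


P = (1-p)^(k-1) * p
(1-p)^(k-1) = 0.28^2 = 0.0784
P = 0.0784 * 0.72 = 0.056448

0.056448


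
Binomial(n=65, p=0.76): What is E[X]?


E[X] = n*p = 65 * 0.76 = 49.4

49.4


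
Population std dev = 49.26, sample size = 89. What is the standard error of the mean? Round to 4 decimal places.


SE = sigma / sqrt(n)
sqrt(89) ≈ 9.433981
SE = 49.26 / 9.433981 ≈ 5.221550

5.2215


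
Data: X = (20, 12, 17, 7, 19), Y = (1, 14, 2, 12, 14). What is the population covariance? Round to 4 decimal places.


Cov = (1/n)*sum((xi-xbar)(yi-ybar))
n = 5, xbar = 75/5 = 15, ybar = 43/5 = 8.6
sum((xi-xbar)(yi-ybar)) = -73
Cov = -73 / 5 = -14.6

-14.6000


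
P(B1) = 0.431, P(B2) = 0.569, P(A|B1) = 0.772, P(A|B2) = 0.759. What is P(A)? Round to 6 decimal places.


P(A) = P(A|B1)*P(B1) + P(A|B2)*P(B2)
P(A|B1)*P(B1) = 0.772 * 0.431 = 0.332732
P(A|B2)*P(B2) = 0.759 * 0.569 = 0.431871
P(A) = 0.332732 + 0.431871 = 0.764603

0.764603


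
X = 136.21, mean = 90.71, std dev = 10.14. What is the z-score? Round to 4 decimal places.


z = (X - mu) / sigma
X - mu = 136.21 - 90.71 = 45.5
z = 45.5 / 10.14 = 175/39 ≈ 4.487179

4.4872


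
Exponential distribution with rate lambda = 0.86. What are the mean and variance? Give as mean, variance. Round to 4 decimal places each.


mean = 1/lam, var = 1/lam^2
mean = 1 / 0.86 = 50/43 ≈ 1.162791
lam^2 = 0.86^2 = 0.7396
var = 1 / 0.7396 = 2500/1849 ≈ 1.352082

1.1628, 1.3521


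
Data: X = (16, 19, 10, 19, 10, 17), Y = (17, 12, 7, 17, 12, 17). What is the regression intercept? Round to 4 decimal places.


a = ybar - b*xbar, where b = sum((xi-xbar)(yi-ybar)) / sum((xi-xbar)^2)
n = 6, xbar = 91/6 ≈ 15.166667, ybar = 82/6 = 41/3 ≈ 13.666667
Sxy = sum((xi-xbar)(yi-ybar)) = 175/3 ≈ 58.333333
Sxx = sum((xi-xbar)^2) = 521/6 ≈ 86.833333
b = Sxy / Sxx = 350/521 ≈ 0.671785
a = 13.666667 - 0.671785 * 15.166667 = 1812/521 ≈ 3.477927

3.4779


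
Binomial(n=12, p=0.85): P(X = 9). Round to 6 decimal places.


P = C(n,k) * p^k * (1-p)^(n-k)
C(12,9) = 220
p^k = 0.85^9 ≈ 0.2316169
(1-p)^(n-k) = 0.15^3 = 0.003375
P = 220 * 0.2316169 * 0.003375 ≈ 0.171976

0.171976


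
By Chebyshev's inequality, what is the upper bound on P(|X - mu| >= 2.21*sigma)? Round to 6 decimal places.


P <= 1/k^2
k^2 = 2.21^2 = 4.8841
1/k^2 = 1 / 4.8841 ≈ 0.20474601

0.204746


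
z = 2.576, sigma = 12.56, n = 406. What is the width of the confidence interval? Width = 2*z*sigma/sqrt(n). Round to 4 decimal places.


width = 2*z*sigma/sqrt(n)
2*z*sigma = 2 * 2.576 * 12.56 = 64.70912
sqrt(406) ≈ 20.149442
width = 64.70912 / 20.149442 ≈ 3.211460

3.2115


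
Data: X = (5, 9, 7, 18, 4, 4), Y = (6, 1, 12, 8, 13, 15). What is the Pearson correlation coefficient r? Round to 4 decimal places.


r = sum((xi-xbar)(yi-ybar)) / sqrt(sum((xi-xbar)^2) * sum((yi-ybar)^2))
n = 6, xbar = 47/6 ≈ 7.833333, ybar = 55/6 ≈ 9.166667
Sxy = sum((xi-xbar)(yi-ybar)) = -311/6 ≈ -51.833333
Sxx = sum((xi-xbar)^2) = 857/6 ≈ 142.833333
Syy = sum((yi-ybar)^2) = 809/6 ≈ 134.833333
sqrt(Sxx*Syy) ≈ 138.775698
r = Sxy / sqrt(Sxx*Syy) = -51.833333 / 138.775698 ≈ -0.373504

-0.3735


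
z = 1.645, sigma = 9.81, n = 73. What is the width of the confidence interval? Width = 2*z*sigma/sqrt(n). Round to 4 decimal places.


width = 2*z*sigma/sqrt(n)
2*z*sigma = 2 * 1.645 * 9.81 = 32.2749
sqrt(73) ≈ 8.544004
width = 32.2749 / 8.544004 ≈ 3.777491

3.7775


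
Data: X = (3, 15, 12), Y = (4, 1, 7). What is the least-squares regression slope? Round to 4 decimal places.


b = sum((xi-xbar)(yi-ybar)) / sum((xi-xbar)^2)
n = 3, xbar = 30/3 = 10, ybar = 12/3 = 4
Sxy = sum((xi-xbar)(yi-ybar)) = -9
Sxx = sum((xi-xbar)^2) = 78
b = Sxy / Sxx = -3/26 ≈ -0.115385

-0.1154


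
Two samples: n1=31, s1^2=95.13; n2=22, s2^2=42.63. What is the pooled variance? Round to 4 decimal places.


sp^2 = ((n1-1)*s1^2 + (n2-1)*s2^2)/(n1+n2-2)
(n1-1)*s1^2 = 30 * 95.13 = 2853.9
(n2-1)*s2^2 = 21 * 42.63 = 895.23
numerator = 2853.9 + 895.23 = 3749.13
n1+n2-2 = 51
sp^2 = 3749.13 / 51 = 124971/1700 ≈ 73.512353

73.5124


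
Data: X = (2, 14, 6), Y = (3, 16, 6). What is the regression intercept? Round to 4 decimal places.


a = ybar - b*xbar, where b = sum((xi-xbar)(yi-ybar)) / sum((xi-xbar)^2)
n = 3, xbar = 22/3 ≈ 7.333333, ybar = 25/3 ≈ 8.333333
Sxy = sum((xi-xbar)(yi-ybar)) = 248/3 ≈ 82.666667
Sxx = sum((xi-xbar)^2) = 224/3 ≈ 74.666667
b = Sxy / Sxx = 31/28 ≈ 1.107143
a = 8.333333 - 1.107143 * 7.333333 = 3/14 ≈ 0.214286

0.2143


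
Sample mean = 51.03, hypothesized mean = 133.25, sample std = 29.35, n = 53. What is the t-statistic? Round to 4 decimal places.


t = (xbar - mu0) / (s/sqrt(n))
xbar - mu0 = 51.03 - 133.25 = -82.22
sqrt(53) ≈ 7.28010989
s/sqrt(n) = 29.35 / 7.28010989 ≈ 4.03153255
t = -82.22 / 4.03153255 ≈ -20.394229

-20.3942


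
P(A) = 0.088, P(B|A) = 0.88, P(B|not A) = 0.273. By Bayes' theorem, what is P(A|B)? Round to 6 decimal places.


P(A|B) = P(B|A)*P(A) / P(B), P(B) = P(B|A)*P(A) + P(B|not A)*P(not A)
P(B|A)*P(A) = 0.88 * 0.088 = 0.07744
P(B|not A)*P(not A) = 0.273 * 0.912 = 0.248976
P(B) = 0.07744 + 0.248976 = 0.326416
P(A|B) = 0.07744 / 0.326416 ≈ 0.23724327

0.237243


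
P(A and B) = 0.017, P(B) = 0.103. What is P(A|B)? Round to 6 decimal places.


P(A|B) = P(A and B) / P(B) = 0.017 / 0.103 = 17/103 ≈ 0.16504854

0.165049


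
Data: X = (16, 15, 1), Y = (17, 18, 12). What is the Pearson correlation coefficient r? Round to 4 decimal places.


r = sum((xi-xbar)(yi-ybar)) / sqrt(sum((xi-xbar)^2) * sum((yi-ybar)^2))
n = 3, xbar = 32/3 ≈ 10.666667, ybar = 47/3 ≈ 15.666667
Sxy = sum((xi-xbar)(yi-ybar)) = 158/3 ≈ 52.666667
Sxx = sum((xi-xbar)^2) = 422/3 ≈ 140.666667
Syy = sum((yi-ybar)^2) = 62/3 ≈ 20.666667
sqrt(Sxx*Syy) ≈ 53.917633
r = Sxy / sqrt(Sxx*Syy) = 52.666667 / 53.917633 ≈ 0.976799

0.9768


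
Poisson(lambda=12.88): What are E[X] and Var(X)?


E[X] = Var(X) = lambda = 12.88

12.88, 12.88


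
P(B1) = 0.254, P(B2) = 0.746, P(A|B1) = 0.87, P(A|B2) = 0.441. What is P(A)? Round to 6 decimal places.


P(A) = P(A|B1)*P(B1) + P(A|B2)*P(B2)
P(A|B1)*P(B1) = 0.87 * 0.254 = 0.22098
P(A|B2)*P(B2) = 0.441 * 0.746 = 0.328986
P(A) = 0.22098 + 0.328986 = 0.549966

0.549966


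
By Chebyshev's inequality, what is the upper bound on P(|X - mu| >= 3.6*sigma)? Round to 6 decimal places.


P <= 1/k^2
k^2 = 3.6^2 = 12.96
1/k^2 = 1 / 12.96 = 25/324 ≈ 0.07716049

0.077160


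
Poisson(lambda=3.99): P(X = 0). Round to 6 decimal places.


P = e^(-lam) * lam^k / k!
e^(-3.99) ≈ 0.01849971
lam^k = 3.99^0 = 1
k! = 0! = 1
P = 0.01849971 * 1 / 1 ≈ 0.018500

0.018500


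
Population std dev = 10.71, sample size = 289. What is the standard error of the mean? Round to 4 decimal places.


SE = sigma / sqrt(n)
sqrt(289) = 17
SE = 10.71 / 17 = 0.63

0.6300


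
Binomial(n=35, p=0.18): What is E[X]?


E[X] = n*p = 35 * 0.18 = 6.3

6.3


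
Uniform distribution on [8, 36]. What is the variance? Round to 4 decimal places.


Var = (b-a)^2 / 12
(b-a)^2 = (36 - 8)^2 = 784
Var = 784/12 ≈ 65.333333

65.3333


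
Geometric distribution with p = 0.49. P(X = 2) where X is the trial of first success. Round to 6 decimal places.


P = (1-p)^(k-1) * p
(1-p)^(k-1) = 0.51^1 = 0.51
P = 0.51 * 0.49 = 0.2499

0.249900


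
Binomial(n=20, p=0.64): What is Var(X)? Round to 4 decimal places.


Var = n*p*(1-p) = 20 * 0.64 * 0.36 = 4.608

4.6080


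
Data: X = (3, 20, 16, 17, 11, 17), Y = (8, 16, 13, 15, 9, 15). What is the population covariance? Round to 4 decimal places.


Cov = (1/n)*sum((xi-xbar)(yi-ybar))
n = 6, xbar = 84/6 = 14, ybar = 76/6 = 38/3 ≈ 12.666667
sum((xi-xbar)(yi-ybar)) = 97
Cov = 97 / 6 = 97/6 ≈ 16.166667

16.1667


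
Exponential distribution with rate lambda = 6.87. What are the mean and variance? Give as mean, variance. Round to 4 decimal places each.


mean = 1/lam, var = 1/lam^2
mean = 1 / 6.87 = 100/687 ≈ 0.145560
lam^2 = 6.87^2 = 47.1969
var = 1 / 47.1969 ≈ 0.021188

0.1456, 0.0212


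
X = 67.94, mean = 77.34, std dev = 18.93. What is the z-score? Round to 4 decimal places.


z = (X - mu) / sigma
X - mu = 67.94 - 77.34 = -9.4
z = -9.4 / 18.93 = -940/1893 ≈ -0.496566

-0.4966


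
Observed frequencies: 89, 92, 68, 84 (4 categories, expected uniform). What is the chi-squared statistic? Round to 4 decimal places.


chi2 = sum((O-E)^2/E), E = total/4
total = 333, E = 333/4 = 83.25
(89 - 83.25)^2 / 83.25 = 33.0625 / 83.25 = 529/1332 ≈ 0.397147
(92 - 83.25)^2 / 83.25 = 76.5625 / 83.25 = 1225/1332 ≈ 0.919670
(68 - 83.25)^2 / 83.25 = 232.5625 / 83.25 = 3721/1332 ≈ 2.793544
(84 - 83.25)^2 / 83.25 = 0.5625 / 83.25 = 1/148 ≈ 0.006757
chi2 = 457/111 ≈ 4.117117

4.1171


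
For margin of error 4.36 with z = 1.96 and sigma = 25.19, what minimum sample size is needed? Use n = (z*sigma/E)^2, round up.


z*sigma/E = 1.96 * 25.19 / 4.36 ≈ 11.323945
(z*sigma/E)^2 ≈ 128.231729
round up: n = 129

129


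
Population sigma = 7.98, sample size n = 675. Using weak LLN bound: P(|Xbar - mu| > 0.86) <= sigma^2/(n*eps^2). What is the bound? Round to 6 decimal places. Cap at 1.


bound = min(1, sigma^2/(n*eps^2))
sigma^2 = 7.98^2 = 63.6804
n*eps^2 = 675 * 0.86^2 = 675 * 0.7396 = 499.23
sigma^2/(n*eps^2) = 63.6804 / 499.23 ≈ 0.12755724

0.127557


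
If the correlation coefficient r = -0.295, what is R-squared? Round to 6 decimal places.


R^2 = r^2 = (-0.295)^2 = 0.087025

0.087025


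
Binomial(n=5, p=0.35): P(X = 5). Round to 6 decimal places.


P = C(n,k) * p^k * (1-p)^(n-k)
C(5,5) = 1
p^k = 0.35^5 ≈ 0.005252188
(1-p)^(n-k) = 0.65^0 = 1
P = 1 * 0.005252188 * 1 ≈ 0.005252

0.005252


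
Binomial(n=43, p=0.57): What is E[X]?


E[X] = n*p = 43 * 0.57 = 24.51

24.51


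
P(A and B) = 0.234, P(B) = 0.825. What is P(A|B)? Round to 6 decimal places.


P(A|B) = P(A and B) / P(B) = 0.234 / 0.825 = 78/275 ≈ 0.28363636

0.283636


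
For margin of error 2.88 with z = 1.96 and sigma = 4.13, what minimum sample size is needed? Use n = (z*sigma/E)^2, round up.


z*sigma/E = 1.96 * 4.13 / 2.88 = 20237/7200 ≈ 2.810694
(z*sigma/E)^2 ≈ 7.900003
round up: n = 8

8


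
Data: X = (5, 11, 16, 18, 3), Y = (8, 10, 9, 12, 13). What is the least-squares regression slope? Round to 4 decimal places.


b = sum((xi-xbar)(yi-ybar)) / sum((xi-xbar)^2)
n = 5, xbar = 53/5 = 10.6, ybar = 52/5 = 10.4
Sxy = sum((xi-xbar)(yi-ybar)) = -2.2
Sxx = sum((xi-xbar)^2) = 173.2
b = Sxy / Sxx = -11/866 ≈ -0.012702

-0.0127


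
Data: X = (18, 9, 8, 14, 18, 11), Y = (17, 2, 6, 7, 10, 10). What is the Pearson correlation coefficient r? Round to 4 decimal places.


r = sum((xi-xbar)(yi-ybar)) / sqrt(sum((xi-xbar)^2) * sum((yi-ybar)^2))
n = 6, xbar = 78/6 = 13, ybar = 52/6 = 26/3 ≈ 8.666667
Sxy = sum((xi-xbar)(yi-ybar)) = 84
Sxx = sum((xi-xbar)^2) = 96
Syy = sum((yi-ybar)^2) = 382/3 ≈ 127.333333
sqrt(Sxx*Syy) ≈ 110.562200
r = Sxy / sqrt(Sxx*Syy) = 84 / 110.562200 ≈ 0.759753

0.7598


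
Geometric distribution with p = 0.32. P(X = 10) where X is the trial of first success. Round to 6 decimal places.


P = (1-p)^(k-1) * p
(1-p)^(k-1) = 0.68^9 ≈ 0.03108710
P = 0.03108710 * 0.32 ≈ 0.009947872

0.009948


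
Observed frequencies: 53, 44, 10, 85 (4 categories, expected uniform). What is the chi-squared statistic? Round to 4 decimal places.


chi2 = sum((O-E)^2/E), E = total/4
total = 192, E = 192/4 = 48
(53 - 48)^2 / 48 = 25 / 48 = 25/48 ≈ 0.520833
(44 - 48)^2 / 48 = 16 / 48 = 1/3 ≈ 0.333333
(10 - 48)^2 / 48 = 1444 / 48 = 361/12 ≈ 30.083333
(85 - 48)^2 / 48 = 1369 / 48 = 1369/48 ≈ 28.520833
chi2 = 1427/24 ≈ 59.458333

59.4583


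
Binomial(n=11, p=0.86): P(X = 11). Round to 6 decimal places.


P = C(n,k) * p^k * (1-p)^(n-k)
C(11,11) = 1
p^k = 0.86^11 ≈ 0.1903194
(1-p)^(n-k) = 0.14^0 = 1
P = 1 * 0.1903194 * 1 ≈ 0.190319

0.190319


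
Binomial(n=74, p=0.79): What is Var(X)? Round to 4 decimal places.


Var = n*p*(1-p) = 74 * 0.79 * 0.21 = 12.2766

12.2766


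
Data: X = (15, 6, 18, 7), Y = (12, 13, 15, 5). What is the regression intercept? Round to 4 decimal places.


a = ybar - b*xbar, where b = sum((xi-xbar)(yi-ybar)) / sum((xi-xbar)^2)
n = 4, xbar = 46/4 = 11.5, ybar = 45/4 = 11.25
Sxy = sum((xi-xbar)(yi-ybar)) = 45.5
Sxx = sum((xi-xbar)^2) = 105
b = Sxy / Sxx = 13/30 ≈ 0.433333
a = 11.25 - 0.433333 * 11.5 = 94/15 ≈ 6.266667

6.2667


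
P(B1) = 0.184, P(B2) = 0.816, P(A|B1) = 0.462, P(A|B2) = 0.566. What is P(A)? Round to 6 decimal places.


P(A) = P(A|B1)*P(B1) + P(A|B2)*P(B2)
P(A|B1)*P(B1) = 0.462 * 0.184 = 0.085008
P(A|B2)*P(B2) = 0.566 * 0.816 = 0.461856
P(A) = 0.085008 + 0.461856 = 0.546864

0.546864


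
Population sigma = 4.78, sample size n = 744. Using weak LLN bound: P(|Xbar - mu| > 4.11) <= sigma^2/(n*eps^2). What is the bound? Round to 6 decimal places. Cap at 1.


bound = min(1, sigma^2/(n*eps^2))
sigma^2 = 4.78^2 = 22.8484
n*eps^2 = 744 * 4.11^2 = 744 * 16.8921 = 12567.7224
sigma^2/(n*eps^2) = 22.8484 / 12567.7224 ≈ 0.00181802

0.001818
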